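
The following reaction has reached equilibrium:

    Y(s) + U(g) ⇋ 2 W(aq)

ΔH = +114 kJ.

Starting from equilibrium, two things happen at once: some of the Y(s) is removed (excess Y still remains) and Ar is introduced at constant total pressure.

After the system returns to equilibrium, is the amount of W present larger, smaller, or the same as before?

decreases

Y is a pure solid; its activity is 1 regardless of amount, so Q is unaffected — no shift from this change.
Adding inert gas at constant total pressure expands the volume and lowers every reacting partial pressure. With Δn_gas = 0 − 1 = -1, Q moves away from K toward the side with fewer gas moles, so the system shifts toward the side with more gas moles — to the left.
The net shift is to the left. W is a product, so its amount decreases.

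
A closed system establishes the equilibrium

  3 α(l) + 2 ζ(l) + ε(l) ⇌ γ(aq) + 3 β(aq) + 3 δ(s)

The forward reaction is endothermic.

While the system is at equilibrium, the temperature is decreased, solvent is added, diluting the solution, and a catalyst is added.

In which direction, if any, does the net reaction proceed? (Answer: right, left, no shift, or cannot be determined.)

The forward reaction is endothermic. Lowering T favours the exothermic direction — shift to the left.
Dilution lowers every aqueous concentration by the same factor. Δn_aq = 4 − 0 = +4, so the system shifts toward the side with more dissolved moles — to the right.
A catalyst speeds both forward and reverse rates equally; it changes neither Q nor K — no shift from this change.
The individual effects push in opposite directions; without quantitative information the net direction cannot be determined.

cannot be determined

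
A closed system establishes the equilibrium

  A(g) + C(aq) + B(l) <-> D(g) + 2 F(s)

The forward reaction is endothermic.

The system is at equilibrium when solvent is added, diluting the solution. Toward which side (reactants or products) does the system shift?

left

Dilution lowers every aqueous concentration by the same factor. Δn_aq = 0 − 1 = -1, so the system shifts toward the side with more dissolved moles — to the left.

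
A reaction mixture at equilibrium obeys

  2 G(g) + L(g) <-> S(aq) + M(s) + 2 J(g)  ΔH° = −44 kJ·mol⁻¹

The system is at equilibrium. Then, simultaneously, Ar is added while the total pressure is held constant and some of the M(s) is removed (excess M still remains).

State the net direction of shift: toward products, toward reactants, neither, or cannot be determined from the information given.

Adding inert gas at constant total pressure expands the volume and lowers every reacting partial pressure. With Δn_gas = 2 − 3 = -1, Q moves away from K toward the side with fewer gas moles, so the system shifts toward the side with more gas moles — to the left.
M is a pure solid; its activity is 1 regardless of amount, so Q is unaffected — no shift from this change.
Only the nonzero effect(s) matter; the net shift is to the left.

left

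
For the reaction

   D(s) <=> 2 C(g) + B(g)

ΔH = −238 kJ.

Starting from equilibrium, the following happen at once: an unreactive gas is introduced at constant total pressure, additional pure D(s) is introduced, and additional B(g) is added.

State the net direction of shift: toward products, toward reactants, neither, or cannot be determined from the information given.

cannot be determined

Adding inert gas at constant total pressure expands the volume and lowers every reacting partial pressure. With Δn_gas = 3 − 0 = +3, Q moves away from K toward the side with fewer gas moles, so the system shifts toward the side with more gas moles — to the right.
D is a pure solid; its activity is 1 regardless of amount, so Q is unaffected — no shift from this change.
Adding B (g), a product, drives the reaction to the left.
The individual effects push in opposite directions; without quantitative information the net direction cannot be determined.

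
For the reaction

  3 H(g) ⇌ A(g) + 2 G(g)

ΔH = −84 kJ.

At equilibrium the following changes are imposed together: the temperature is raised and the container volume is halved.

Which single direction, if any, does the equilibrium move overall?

The forward reaction is exothermic. Raising T favours the endothermic direction — shift to the left.
Gas moles: reactants 3, products 3. Δn_gas = 0, so a volume change leaves Q equal to K — no shift from this change.
Only the nonzero effect(s) matter; the net shift is to the left.

left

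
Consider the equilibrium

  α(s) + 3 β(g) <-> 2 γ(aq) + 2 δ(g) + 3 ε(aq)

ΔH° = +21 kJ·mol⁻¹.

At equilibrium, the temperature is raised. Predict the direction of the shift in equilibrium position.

The forward reaction is endothermic. Raising T favours the endothermic direction — shift to the right.

right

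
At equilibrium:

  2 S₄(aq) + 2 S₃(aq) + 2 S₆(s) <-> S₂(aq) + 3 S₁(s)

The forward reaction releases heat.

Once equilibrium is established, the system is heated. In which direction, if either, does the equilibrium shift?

left

The forward reaction is exothermic. Raising T favours the endothermic direction — shift to the left.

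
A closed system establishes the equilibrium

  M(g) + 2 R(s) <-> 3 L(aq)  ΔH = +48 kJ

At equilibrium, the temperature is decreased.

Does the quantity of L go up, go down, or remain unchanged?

The forward reaction is endothermic. Lowering T favours the exothermic direction — shift to the left.
The net shift is to the left. L is a product, so its amount decreases.

decreases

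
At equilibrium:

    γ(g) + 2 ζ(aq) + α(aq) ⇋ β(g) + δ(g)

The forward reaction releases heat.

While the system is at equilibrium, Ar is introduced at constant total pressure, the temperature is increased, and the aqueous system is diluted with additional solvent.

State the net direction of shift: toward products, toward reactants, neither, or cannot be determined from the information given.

Adding inert gas at constant total pressure expands the volume and lowers every reacting partial pressure. With Δn_gas = 2 − 1 = +1, Q moves away from K toward the side with fewer gas moles, so the system shifts toward the side with more gas moles — to the right.
The forward reaction is exothermic. Raising T favours the endothermic direction — shift to the left.
Dilution lowers every aqueous concentration by the same factor. Δn_aq = 0 − 3 = -3, so the system shifts toward the side with more dissolved moles — to the left.
The individual effects push in opposite directions; without quantitative information the net direction cannot be determined.

cannot be determined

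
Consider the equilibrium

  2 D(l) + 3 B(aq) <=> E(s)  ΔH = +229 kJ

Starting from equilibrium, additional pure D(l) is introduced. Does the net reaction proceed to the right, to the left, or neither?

D is a pure liquid; its activity is 1 regardless of amount, so Q is unaffected — no shift from this change.

no shift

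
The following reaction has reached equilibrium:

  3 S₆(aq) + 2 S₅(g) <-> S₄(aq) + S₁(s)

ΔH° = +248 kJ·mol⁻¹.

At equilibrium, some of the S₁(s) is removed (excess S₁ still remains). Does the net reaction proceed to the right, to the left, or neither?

no shift

S₁ is a pure solid; its activity is 1 regardless of amount, so Q is unaffected — no shift from this change.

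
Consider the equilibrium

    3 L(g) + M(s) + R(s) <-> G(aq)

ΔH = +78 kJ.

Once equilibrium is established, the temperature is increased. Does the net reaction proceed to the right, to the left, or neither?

The forward reaction is endothermic. Raising T favours the endothermic direction — shift to the right.

right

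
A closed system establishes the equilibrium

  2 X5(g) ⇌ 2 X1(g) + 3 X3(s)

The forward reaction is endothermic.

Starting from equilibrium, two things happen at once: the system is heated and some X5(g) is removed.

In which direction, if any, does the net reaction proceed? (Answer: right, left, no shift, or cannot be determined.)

cannot be determined

The forward reaction is endothermic. Raising T favours the endothermic direction — shift to the right.
Removing X5 (g), a reactant, drives the reaction to the left.
The individual effects push in opposite directions; without quantitative information the net direction cannot be determined.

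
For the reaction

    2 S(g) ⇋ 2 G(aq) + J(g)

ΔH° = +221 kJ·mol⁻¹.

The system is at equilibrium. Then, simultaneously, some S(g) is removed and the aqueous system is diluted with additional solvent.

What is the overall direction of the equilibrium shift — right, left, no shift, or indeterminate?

Removing S (g), a reactant, drives the reaction to the left.
Dilution lowers every aqueous concentration by the same factor. Δn_aq = 2 − 0 = +2, so the system shifts toward the side with more dissolved moles — to the right.
The individual effects push in opposite directions; without quantitative information the net direction cannot be determined.

cannot be determined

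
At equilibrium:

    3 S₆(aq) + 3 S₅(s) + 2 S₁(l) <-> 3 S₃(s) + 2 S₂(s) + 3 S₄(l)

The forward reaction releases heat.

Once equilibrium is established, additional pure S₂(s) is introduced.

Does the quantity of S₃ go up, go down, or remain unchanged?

S₂ is a pure solid; its activity is 1 regardless of amount, so Q is unaffected — no shift from this change.
No net shift occurs, so the amount of S₃ is unchanged.

unchanged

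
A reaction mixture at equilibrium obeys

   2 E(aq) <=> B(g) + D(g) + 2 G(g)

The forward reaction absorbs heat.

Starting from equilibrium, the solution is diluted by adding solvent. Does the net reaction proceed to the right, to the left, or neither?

Dilution lowers every aqueous concentration by the same factor. Δn_aq = 0 − 2 = -2, so the system shifts toward the side with more dissolved moles — to the left.

left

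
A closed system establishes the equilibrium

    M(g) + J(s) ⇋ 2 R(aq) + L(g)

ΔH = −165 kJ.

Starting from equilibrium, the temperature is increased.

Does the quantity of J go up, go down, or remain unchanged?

increases

The forward reaction is exothermic. Raising T favours the endothermic direction — shift to the left.
The net shift is to the left. J is a reactant, so its amount increases.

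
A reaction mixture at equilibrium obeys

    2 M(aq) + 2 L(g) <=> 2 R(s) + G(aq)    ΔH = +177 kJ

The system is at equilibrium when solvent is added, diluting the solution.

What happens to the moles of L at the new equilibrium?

Dilution lowers every aqueous concentration by the same factor. Δn_aq = 1 − 2 = -1, so the system shifts toward the side with more dissolved moles — to the left.
The net shift is to the left. L is a reactant, so its amount increases.

increases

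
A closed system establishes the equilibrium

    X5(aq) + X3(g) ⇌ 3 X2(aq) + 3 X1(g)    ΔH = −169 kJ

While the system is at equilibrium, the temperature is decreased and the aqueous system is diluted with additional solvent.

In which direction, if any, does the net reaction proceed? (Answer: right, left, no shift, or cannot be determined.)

right

The forward reaction is exothermic. Lowering T favours the exothermic direction — shift to the right.
Dilution lowers every aqueous concentration by the same factor. Δn_aq = 3 − 1 = +2, so the system shifts toward the side with more dissolved moles — to the right.
All effects act in the same direction — net shift to the right.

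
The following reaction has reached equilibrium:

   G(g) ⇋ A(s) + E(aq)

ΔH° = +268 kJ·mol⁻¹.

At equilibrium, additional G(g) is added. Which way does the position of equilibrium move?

Adding G (g), a reactant, drives the reaction to the right.

right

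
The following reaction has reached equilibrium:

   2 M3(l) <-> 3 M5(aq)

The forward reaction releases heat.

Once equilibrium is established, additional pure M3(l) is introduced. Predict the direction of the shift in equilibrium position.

M3 is a pure liquid; its activity is 1 regardless of amount, so Q is unaffected — no shift from this change.

no shift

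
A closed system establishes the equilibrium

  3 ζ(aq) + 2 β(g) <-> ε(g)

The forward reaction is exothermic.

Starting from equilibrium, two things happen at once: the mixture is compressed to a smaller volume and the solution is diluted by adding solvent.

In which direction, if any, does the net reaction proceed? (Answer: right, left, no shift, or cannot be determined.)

cannot be determined

Gas moles: reactants 2, products 1 (Δn_gas = -1). Compression shifts the system toward the side with fewer moles of gas — to the right.
Dilution lowers every aqueous concentration by the same factor. Δn_aq = 0 − 3 = -3, so the system shifts toward the side with more dissolved moles — to the left.
The individual effects push in opposite directions; without quantitative information the net direction cannot be determined.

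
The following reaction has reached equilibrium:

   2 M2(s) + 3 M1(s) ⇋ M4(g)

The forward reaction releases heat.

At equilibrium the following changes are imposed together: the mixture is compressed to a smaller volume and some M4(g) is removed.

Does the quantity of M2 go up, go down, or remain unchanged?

Gas moles: reactants 0, products 1 (Δn_gas = +1). Compression shifts the system toward the side with fewer moles of gas — to the left.
Removing M4 (g), a product, drives the reaction to the right.
The two effects oppose each other, so the net shift — and hence the change in M2 — cannot be determined from the given information.

cannot be determined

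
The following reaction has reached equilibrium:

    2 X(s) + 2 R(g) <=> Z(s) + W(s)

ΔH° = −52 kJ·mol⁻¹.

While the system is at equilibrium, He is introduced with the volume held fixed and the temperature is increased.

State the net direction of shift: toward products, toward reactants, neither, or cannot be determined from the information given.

left

At constant volume, adding an inert gas leaves every reacting species' partial pressure unchanged, so Q is unchanged — no shift from this change.
The forward reaction is exothermic. Raising T favours the endothermic direction — shift to the left.
Only the nonzero effect(s) matter; the net shift is to the left.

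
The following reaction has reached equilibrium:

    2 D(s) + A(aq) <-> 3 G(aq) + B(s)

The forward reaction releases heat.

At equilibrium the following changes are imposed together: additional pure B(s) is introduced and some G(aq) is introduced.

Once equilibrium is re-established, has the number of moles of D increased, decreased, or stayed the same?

B is a pure solid; its activity is 1 regardless of amount, so Q is unaffected — no shift from this change.
Adding G (aq), a product, drives the reaction to the left.
The net shift is to the left. D is a reactant, so its amount increases.

increases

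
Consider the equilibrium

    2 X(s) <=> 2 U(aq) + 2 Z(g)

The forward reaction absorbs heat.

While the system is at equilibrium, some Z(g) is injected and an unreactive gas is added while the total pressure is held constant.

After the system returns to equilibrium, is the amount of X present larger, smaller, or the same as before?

Adding Z (g), a product, drives the reaction to the left.
Adding inert gas at constant total pressure expands the volume and lowers every reacting partial pressure. With Δn_gas = 2 − 0 = +2, Q moves away from K toward the side with fewer gas moles, so the system shifts toward the side with more gas moles — to the right.
The two effects oppose each other, so the net shift — and hence the change in X — cannot be determined from the given information.

cannot be determined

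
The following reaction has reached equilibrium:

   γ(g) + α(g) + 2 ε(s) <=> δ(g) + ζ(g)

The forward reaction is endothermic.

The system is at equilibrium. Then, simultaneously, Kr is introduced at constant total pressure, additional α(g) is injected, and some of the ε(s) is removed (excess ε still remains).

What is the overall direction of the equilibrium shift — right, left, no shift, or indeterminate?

Adding inert gas at constant total pressure expands the volume, scaling every reacting partial pressure by the same factor. Δn_gas = 2 − 2 = 0, so Q is unchanged — no shift.
Adding α (g), a reactant, drives the reaction to the right.
ε is a pure solid; its activity is 1 regardless of amount, so Q is unaffected — no shift from this change.
Only the nonzero effect(s) matter; the net shift is to the right.

right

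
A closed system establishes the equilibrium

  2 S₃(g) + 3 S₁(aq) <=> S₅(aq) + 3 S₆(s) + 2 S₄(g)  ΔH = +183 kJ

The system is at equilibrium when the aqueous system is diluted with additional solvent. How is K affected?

The equilibrium constant depends only on temperature. This perturbation may move the position of equilibrium, but since T is unchanged, K itself is unchanged.

unchanged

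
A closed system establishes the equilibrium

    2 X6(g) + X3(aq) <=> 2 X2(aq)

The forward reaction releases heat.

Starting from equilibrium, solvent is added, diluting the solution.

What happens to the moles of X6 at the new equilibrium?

Dilution lowers every aqueous concentration by the same factor. Δn_aq = 2 − 1 = +1, so the system shifts toward the side with more dissolved moles — to the right.
The net shift is to the right. X6 is a reactant, so its amount decreases.

decreases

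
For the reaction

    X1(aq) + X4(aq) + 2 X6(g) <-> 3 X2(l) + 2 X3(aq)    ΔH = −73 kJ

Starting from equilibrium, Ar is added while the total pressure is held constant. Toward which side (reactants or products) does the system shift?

Adding inert gas at constant total pressure expands the volume and lowers every reacting partial pressure. With Δn_gas = 0 − 2 = -2, Q moves away from K toward the side with fewer gas moles, so the system shifts toward the side with more gas moles — to the left.

left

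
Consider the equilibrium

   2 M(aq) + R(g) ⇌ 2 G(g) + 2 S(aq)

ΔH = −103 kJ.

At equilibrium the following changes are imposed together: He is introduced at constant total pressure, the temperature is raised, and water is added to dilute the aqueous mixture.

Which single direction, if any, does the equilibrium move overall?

cannot be determined

Adding inert gas at constant total pressure expands the volume and lowers every reacting partial pressure. With Δn_gas = 2 − 1 = +1, Q moves away from K toward the side with fewer gas moles, so the system shifts toward the side with more gas moles — to the right.
The forward reaction is exothermic. Raising T favours the endothermic direction — shift to the left.
Dilution scales every aqueous concentration by the same factor. Δn_aq = 2 − 2 = 0, so Q is unchanged — no shift.
The individual effects push in opposite directions; without quantitative information the net direction cannot be determined.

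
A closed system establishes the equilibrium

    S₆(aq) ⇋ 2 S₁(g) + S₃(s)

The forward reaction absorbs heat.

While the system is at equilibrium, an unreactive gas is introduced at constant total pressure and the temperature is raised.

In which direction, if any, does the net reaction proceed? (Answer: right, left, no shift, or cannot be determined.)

right

Adding inert gas at constant total pressure expands the volume and lowers every reacting partial pressure. With Δn_gas = 2 − 0 = +2, Q moves away from K toward the side with fewer gas moles, so the system shifts toward the side with more gas moles — to the right.
The forward reaction is endothermic. Raising T favours the endothermic direction — shift to the right.
All effects act in the same direction — net shift to the right.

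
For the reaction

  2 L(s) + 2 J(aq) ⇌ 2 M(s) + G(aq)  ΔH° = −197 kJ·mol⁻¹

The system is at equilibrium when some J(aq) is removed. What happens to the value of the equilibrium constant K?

The equilibrium constant depends only on temperature. This perturbation may move the position of equilibrium, but since T is unchanged, K itself is unchanged.

unchanged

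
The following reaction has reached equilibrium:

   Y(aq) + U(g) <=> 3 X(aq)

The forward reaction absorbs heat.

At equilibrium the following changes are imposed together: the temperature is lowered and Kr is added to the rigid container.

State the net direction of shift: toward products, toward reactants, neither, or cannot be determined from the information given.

left

The forward reaction is endothermic. Lowering T favours the exothermic direction — shift to the left.
At constant volume, adding an inert gas leaves every reacting species' partial pressure unchanged, so Q is unchanged — no shift from this change.
Only the nonzero effect(s) matter; the net shift is to the left.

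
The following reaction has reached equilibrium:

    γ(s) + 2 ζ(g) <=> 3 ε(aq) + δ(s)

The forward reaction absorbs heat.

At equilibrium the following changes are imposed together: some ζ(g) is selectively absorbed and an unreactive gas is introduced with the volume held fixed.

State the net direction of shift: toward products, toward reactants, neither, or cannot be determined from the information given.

left

Removing ζ (g), a reactant, drives the reaction to the left.
At constant volume, adding an inert gas leaves every reacting species' partial pressure unchanged, so Q is unchanged — no shift from this change.
Only the nonzero effect(s) matter; the net shift is to the left.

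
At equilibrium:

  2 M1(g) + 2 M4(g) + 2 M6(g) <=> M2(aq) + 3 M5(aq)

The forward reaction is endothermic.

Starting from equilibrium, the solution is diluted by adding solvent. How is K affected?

unchanged

The equilibrium constant depends only on temperature. This perturbation may move the position of equilibrium, but since T is unchanged, K itself is unchanged.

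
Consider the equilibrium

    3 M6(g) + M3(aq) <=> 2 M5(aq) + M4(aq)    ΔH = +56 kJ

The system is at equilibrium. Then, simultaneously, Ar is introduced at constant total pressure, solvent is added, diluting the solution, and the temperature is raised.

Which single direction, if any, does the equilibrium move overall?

cannot be determined

Adding inert gas at constant total pressure expands the volume and lowers every reacting partial pressure. With Δn_gas = 0 − 3 = -3, Q moves away from K toward the side with fewer gas moles, so the system shifts toward the side with more gas moles — to the left.
Dilution lowers every aqueous concentration by the same factor. Δn_aq = 3 − 1 = +2, so the system shifts toward the side with more dissolved moles — to the right.
The forward reaction is endothermic. Raising T favours the endothermic direction — shift to the right.
The individual effects push in opposite directions; without quantitative information the net direction cannot be determined.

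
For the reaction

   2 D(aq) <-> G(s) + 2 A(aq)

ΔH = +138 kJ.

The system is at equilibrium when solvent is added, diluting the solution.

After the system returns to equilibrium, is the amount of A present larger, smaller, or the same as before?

unchanged

Dilution scales every aqueous concentration by the same factor. Δn_aq = 2 − 2 = 0, so Q is unchanged — no shift.
No net shift occurs, so the amount of A is unchanged.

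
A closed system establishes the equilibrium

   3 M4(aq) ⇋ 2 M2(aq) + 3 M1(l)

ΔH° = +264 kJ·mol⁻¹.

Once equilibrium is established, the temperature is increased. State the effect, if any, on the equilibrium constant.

increases

K depends on temperature via the van 't Hoff relation. The forward reaction is endothermic, so raising T increases K.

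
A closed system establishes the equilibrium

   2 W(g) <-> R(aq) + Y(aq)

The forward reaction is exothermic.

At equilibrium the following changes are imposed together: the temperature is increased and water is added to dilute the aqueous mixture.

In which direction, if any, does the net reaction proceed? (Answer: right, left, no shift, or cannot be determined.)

The forward reaction is exothermic. Raising T favours the endothermic direction — shift to the left.
Dilution lowers every aqueous concentration by the same factor. Δn_aq = 2 − 0 = +2, so the system shifts toward the side with more dissolved moles — to the right.
The individual effects push in opposite directions; without quantitative information the net direction cannot be determined.

cannot be determined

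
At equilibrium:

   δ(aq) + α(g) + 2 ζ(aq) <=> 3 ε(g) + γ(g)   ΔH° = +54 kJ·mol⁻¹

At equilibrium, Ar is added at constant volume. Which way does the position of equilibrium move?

no shift

At constant volume, adding an inert gas leaves every reacting species' partial pressure unchanged, so Q is unchanged — no shift from this change.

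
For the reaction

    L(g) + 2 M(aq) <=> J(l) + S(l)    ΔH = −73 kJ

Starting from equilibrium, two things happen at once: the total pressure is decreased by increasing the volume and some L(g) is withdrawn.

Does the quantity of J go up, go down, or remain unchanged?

Gas moles: reactants 1, products 0 (Δn_gas = -1). Expansion shifts the system toward the side with more moles of gas — to the left.
Removing L (g), a reactant, drives the reaction to the left.
The net shift is to the left. J is a product, so its amount decreases.

decreases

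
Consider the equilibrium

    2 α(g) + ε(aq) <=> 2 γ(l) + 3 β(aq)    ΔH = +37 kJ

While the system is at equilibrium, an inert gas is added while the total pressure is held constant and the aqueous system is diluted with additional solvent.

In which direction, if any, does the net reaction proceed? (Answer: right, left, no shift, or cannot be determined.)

Adding inert gas at constant total pressure expands the volume and lowers every reacting partial pressure. With Δn_gas = 0 − 2 = -2, Q moves away from K toward the side with fewer gas moles, so the system shifts toward the side with more gas moles — to the left.
Dilution lowers every aqueous concentration by the same factor. Δn_aq = 3 − 1 = +2, so the system shifts toward the side with more dissolved moles — to the right.
The individual effects push in opposite directions; without quantitative information the net direction cannot be determined.

cannot be determined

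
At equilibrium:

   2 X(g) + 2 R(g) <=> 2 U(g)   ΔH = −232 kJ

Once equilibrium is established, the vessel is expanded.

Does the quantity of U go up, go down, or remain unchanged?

decreases

Gas moles: reactants 4, products 2 (Δn_gas = -2). Expansion shifts the system toward the side with more moles of gas — to the left.
The net shift is to the left. U is a product, so its amount decreases.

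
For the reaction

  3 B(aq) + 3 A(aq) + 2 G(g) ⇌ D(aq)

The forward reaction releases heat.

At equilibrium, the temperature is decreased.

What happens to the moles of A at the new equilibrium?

The forward reaction is exothermic. Lowering T favours the exothermic direction — shift to the right.
The net shift is to the right. A is a reactant, so its amount decreases.

decreases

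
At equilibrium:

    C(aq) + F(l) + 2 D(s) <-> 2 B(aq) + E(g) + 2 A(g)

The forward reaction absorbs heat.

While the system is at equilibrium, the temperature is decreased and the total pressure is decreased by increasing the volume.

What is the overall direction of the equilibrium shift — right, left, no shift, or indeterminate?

cannot be determined

The forward reaction is endothermic. Lowering T favours the exothermic direction — shift to the left.
Gas moles: reactants 0, products 3 (Δn_gas = +3). Expansion shifts the system toward the side with more moles of gas — to the right.
The individual effects push in opposite directions; without quantitative information the net direction cannot be determined.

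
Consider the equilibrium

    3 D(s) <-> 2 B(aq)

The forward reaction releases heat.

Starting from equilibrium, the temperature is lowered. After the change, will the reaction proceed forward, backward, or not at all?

right

The forward reaction is exothermic. Lowering T favours the exothermic direction — shift to the right.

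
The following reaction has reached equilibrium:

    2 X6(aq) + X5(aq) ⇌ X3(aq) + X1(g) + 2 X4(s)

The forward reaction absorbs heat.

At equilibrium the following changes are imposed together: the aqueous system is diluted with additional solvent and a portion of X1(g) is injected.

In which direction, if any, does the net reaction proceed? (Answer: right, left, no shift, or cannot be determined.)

left

Dilution lowers every aqueous concentration by the same factor. Δn_aq = 1 − 3 = -2, so the system shifts toward the side with more dissolved moles — to the left.
Adding X1 (g), a product, drives the reaction to the left.
All effects act in the same direction — net shift to the left.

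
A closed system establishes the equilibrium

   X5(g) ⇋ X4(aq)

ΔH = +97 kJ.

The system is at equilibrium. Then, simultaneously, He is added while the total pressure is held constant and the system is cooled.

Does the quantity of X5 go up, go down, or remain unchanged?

Adding inert gas at constant total pressure expands the volume and lowers every reacting partial pressure. With Δn_gas = 0 − 1 = -1, Q moves away from K toward the side with fewer gas moles, so the system shifts toward the side with more gas moles — to the left.
The forward reaction is endothermic. Lowering T favours the exothermic direction — shift to the left.
The net shift is to the left. X5 is a reactant, so its amount increases.

increases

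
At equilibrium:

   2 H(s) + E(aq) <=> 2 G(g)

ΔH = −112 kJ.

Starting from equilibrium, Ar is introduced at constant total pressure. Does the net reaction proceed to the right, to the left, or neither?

right

Adding inert gas at constant total pressure expands the volume and lowers every reacting partial pressure. With Δn_gas = 2 − 0 = +2, Q moves away from K toward the side with fewer gas moles, so the system shifts toward the side with more gas moles — to the right.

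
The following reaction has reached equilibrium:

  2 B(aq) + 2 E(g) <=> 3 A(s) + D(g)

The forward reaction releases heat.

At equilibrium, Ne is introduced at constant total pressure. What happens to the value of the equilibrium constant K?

unchanged

The equilibrium constant depends only on temperature. This perturbation may move the position of equilibrium, but since T is unchanged, K itself is unchanged.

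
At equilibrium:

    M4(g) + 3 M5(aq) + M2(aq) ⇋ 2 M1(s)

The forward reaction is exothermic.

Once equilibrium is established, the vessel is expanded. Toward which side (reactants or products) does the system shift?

Gas moles: reactants 1, products 0 (Δn_gas = -1). Expansion shifts the system toward the side with more moles of gas — to the left.

left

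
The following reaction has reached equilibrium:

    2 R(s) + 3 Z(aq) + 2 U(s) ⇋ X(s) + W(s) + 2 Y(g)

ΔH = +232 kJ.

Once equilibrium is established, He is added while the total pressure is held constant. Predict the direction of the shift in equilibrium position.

right

Adding inert gas at constant total pressure expands the volume and lowers every reacting partial pressure. With Δn_gas = 2 − 0 = +2, Q moves away from K toward the side with fewer gas moles, so the system shifts toward the side with more gas moles — to the right.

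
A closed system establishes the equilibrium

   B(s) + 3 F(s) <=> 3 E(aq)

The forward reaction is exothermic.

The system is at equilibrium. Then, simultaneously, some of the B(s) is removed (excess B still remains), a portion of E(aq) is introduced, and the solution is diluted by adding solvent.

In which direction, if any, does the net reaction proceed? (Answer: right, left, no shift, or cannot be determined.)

B is a pure solid; its activity is 1 regardless of amount, so Q is unaffected — no shift from this change.
Adding E (aq), a product, drives the reaction to the left.
Dilution lowers every aqueous concentration by the same factor. Δn_aq = 3 − 0 = +3, so the system shifts toward the side with more dissolved moles — to the right.
The individual effects push in opposite directions; without quantitative information the net direction cannot be determined.

cannot be determined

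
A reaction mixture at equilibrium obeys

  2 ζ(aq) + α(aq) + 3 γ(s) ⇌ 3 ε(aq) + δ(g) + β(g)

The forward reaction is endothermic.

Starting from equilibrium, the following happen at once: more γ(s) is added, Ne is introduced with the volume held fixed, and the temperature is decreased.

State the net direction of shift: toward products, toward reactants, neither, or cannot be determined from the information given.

left

γ is a pure solid; its activity is 1 regardless of amount, so Q is unaffected — no shift from this change.
At constant volume, adding an inert gas leaves every reacting species' partial pressure unchanged, so Q is unchanged — no shift from this change.
The forward reaction is endothermic. Lowering T favours the exothermic direction — shift to the left.
Only the nonzero effect(s) matter; the net shift is to the left.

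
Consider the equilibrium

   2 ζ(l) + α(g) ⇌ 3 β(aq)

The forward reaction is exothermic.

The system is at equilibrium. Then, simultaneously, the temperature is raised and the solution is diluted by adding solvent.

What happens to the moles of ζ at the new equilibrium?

The forward reaction is exothermic. Raising T favours the endothermic direction — shift to the left.
Dilution lowers every aqueous concentration by the same factor. Δn_aq = 3 − 0 = +3, so the system shifts toward the side with more dissolved moles — to the right.
The two effects oppose each other, so the net shift — and hence the change in ζ — cannot be determined from the given information.

cannot be determined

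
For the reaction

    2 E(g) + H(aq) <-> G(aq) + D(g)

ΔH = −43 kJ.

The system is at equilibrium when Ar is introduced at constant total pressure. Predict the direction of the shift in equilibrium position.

left

Adding inert gas at constant total pressure expands the volume and lowers every reacting partial pressure. With Δn_gas = 1 − 2 = -1, Q moves away from K toward the side with fewer gas moles, so the system shifts toward the side with more gas moles — to the left.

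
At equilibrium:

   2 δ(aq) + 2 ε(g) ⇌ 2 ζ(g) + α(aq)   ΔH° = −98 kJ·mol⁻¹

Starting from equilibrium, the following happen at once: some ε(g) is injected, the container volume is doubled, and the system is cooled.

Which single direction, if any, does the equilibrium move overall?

right

Adding ε (g), a reactant, drives the reaction to the right.
Gas moles: reactants 2, products 2. Δn_gas = 0, so a volume change leaves Q equal to K — no shift from this change.
The forward reaction is exothermic. Lowering T favours the exothermic direction — shift to the right.
Only the nonzero effect(s) matter; the net shift is to the right.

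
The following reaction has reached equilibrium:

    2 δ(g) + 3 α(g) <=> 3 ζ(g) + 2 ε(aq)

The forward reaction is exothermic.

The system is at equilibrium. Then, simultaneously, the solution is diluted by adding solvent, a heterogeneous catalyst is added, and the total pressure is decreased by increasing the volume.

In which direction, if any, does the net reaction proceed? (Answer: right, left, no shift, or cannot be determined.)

Dilution lowers every aqueous concentration by the same factor. Δn_aq = 2 − 0 = +2, so the system shifts toward the side with more dissolved moles — to the right.
A catalyst speeds both forward and reverse rates equally; it changes neither Q nor K — no shift from this change.
Gas moles: reactants 5, products 3 (Δn_gas = -2). Expansion shifts the system toward the side with more moles of gas — to the left.
The individual effects push in opposite directions; without quantitative information the net direction cannot be determined.

cannot be determined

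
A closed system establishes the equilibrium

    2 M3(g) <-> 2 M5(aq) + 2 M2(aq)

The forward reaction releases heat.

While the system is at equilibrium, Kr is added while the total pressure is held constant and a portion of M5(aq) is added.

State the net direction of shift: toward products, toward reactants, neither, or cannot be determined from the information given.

Adding inert gas at constant total pressure expands the volume and lowers every reacting partial pressure. With Δn_gas = 0 − 2 = -2, Q moves away from K toward the side with fewer gas moles, so the system shifts toward the side with more gas moles — to the left.
Adding M5 (aq), a product, drives the reaction to the left.
All effects act in the same direction — net shift to the left.

left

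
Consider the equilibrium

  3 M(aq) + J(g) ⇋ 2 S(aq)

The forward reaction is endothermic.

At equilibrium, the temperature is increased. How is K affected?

K depends on temperature via the van 't Hoff relation. The forward reaction is endothermic, so raising T increases K.

increases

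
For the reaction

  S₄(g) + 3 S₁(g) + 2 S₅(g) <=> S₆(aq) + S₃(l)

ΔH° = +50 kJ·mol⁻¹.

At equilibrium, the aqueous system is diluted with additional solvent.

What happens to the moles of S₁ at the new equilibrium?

decreases

Dilution lowers every aqueous concentration by the same factor. Δn_aq = 1 − 0 = +1, so the system shifts toward the side with more dissolved moles — to the right.
The net shift is to the right. S₁ is a reactant, so its amount decreases.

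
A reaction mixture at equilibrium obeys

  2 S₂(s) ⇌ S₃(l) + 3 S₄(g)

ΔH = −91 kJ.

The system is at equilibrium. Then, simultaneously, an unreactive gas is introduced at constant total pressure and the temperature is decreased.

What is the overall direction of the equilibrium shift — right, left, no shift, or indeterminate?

Adding inert gas at constant total pressure expands the volume and lowers every reacting partial pressure. With Δn_gas = 3 − 0 = +3, Q moves away from K toward the side with fewer gas moles, so the system shifts toward the side with more gas moles — to the right.
The forward reaction is exothermic. Lowering T favours the exothermic direction — shift to the right.
All effects act in the same direction — net shift to the right.

right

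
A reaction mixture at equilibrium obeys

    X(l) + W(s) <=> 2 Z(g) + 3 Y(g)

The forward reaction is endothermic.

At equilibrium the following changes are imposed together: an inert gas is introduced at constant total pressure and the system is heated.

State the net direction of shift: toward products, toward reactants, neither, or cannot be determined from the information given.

right

Adding inert gas at constant total pressure expands the volume and lowers every reacting partial pressure. With Δn_gas = 5 − 0 = +5, Q moves away from K toward the side with fewer gas moles, so the system shifts toward the side with more gas moles — to the right.
The forward reaction is endothermic. Raising T favours the endothermic direction — shift to the right.
All effects act in the same direction — net shift to the right.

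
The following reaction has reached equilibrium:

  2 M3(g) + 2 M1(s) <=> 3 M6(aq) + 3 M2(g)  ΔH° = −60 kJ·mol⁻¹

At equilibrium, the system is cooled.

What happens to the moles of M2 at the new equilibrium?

increases

The forward reaction is exothermic. Lowering T favours the exothermic direction — shift to the right.
The net shift is to the right. M2 is a product, so its amount increases.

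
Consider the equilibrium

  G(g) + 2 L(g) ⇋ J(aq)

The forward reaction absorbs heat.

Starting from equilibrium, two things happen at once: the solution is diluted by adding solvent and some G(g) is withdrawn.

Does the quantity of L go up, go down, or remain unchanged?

Dilution lowers every aqueous concentration by the same factor. Δn_aq = 1 − 0 = +1, so the system shifts toward the side with more dissolved moles — to the right.
Removing G (g), a reactant, drives the reaction to the left.
The two effects oppose each other, so the net shift — and hence the change in L — cannot be determined from the given information.

cannot be determined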